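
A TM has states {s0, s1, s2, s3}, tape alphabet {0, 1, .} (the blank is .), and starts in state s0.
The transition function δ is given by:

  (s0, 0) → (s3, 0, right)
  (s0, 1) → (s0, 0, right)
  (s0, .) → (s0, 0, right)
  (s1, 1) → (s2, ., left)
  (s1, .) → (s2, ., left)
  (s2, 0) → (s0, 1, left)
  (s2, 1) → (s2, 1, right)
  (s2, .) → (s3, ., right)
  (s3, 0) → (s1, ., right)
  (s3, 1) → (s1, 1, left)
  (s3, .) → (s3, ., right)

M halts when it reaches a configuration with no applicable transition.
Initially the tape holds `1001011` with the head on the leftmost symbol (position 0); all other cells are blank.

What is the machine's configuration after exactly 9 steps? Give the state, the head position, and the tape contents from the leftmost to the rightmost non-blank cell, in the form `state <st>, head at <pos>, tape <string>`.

s0 | [1]001011   read 1 → write 0, move right, go to s0
s0 | 0[0]01011   read 0 → write 0, move right, go to s3
s3 | 00[0]1011   read 0 → write ., move right, go to s1
s1 | 00.[1]011   read 1 → write ., move left, go to s2
s2 | 00[.].011   read . → write ., move right, go to s3
s3 | 00.[.]011   read . → write ., move right, go to s3
s3 | 00..[0]11   read 0 → write ., move right, go to s1
s1 | 00...[1]1   read 1 → write ., move left, go to s2
s2 | 00..[.].1   read . → write ., move right, go to s3
s3 | 00...[.]1
After 9 steps: state s3, head at 5, tape 00....1.

state s3, head at 5, tape 00....1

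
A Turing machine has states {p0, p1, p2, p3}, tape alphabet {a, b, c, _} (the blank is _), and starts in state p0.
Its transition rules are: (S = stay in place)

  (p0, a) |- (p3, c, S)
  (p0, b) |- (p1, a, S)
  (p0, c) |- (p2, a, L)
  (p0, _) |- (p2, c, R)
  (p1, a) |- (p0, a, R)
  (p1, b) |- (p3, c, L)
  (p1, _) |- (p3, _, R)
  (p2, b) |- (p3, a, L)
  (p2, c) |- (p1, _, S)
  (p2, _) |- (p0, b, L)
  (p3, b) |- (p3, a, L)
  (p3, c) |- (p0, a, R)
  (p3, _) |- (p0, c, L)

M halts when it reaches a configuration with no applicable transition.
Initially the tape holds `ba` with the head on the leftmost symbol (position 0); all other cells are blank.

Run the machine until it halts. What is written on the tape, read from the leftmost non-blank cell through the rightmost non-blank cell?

p0 | [b]a__   read b → write a, move S, go to p1
p1 | [a]a__   read a → write a, move R, go to p0
p0 | a[a]__   read a → write c, move S, go to p3
p3 | a[c]__   read c → write a, move R, go to p0
p0 | aa[_]_   read _ → write c, move R, go to p2
p2 | aac[_]   read _ → write b, move L, go to p0
p0 | aa[c]b   read c → write a, move L, go to p2
p2 | a[a]ab
The non-blank tape span at halt is aaab.

aaab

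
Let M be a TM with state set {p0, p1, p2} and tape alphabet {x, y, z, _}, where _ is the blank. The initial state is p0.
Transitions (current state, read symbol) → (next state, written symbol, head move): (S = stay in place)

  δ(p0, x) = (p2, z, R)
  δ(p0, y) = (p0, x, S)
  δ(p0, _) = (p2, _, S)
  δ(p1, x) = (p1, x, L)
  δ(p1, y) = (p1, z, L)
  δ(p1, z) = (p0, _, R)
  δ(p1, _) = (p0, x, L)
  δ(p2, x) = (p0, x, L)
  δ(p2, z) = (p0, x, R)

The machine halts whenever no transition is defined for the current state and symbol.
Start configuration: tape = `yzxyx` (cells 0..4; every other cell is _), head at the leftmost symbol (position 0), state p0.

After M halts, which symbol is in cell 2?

state=p0 head=0 tape=[y]zxyx   (p0,y)→(p0,x,S)
state=p0 head=0 tape=[x]zxyx   (p0,x)→(p2,z,R)
state=p2 head=1 tape=z[z]xyx   (p2,z)→(p0,x,R)
state=p0 head=2 tape=zx[x]yx   (p0,x)→(p2,z,R)
state=p2 head=3 tape=zxz[y]x
Cell 2 holds z when M halts.

z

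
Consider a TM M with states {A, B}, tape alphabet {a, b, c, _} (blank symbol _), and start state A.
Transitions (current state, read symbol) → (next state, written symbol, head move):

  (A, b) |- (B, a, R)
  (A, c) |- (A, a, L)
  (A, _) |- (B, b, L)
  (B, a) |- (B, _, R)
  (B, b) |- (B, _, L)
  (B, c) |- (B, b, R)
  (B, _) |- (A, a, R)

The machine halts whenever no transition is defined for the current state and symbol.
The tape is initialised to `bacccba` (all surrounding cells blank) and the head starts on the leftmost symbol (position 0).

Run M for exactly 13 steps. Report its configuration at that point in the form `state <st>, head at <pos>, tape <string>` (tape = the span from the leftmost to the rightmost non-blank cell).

A | [b]acccba   read b → write a, move R, go to B
B | a[a]cccba   read a → write _, move R, go to B
B | a_[c]ccba   read c → write b, move R, go to B
B | a_b[c]cba   read c → write b, move R, go to B
B | a_bb[c]ba   read c → write b, move R, go to B
B | a_bbb[b]a   read b → write _, move L, go to B
B | a_bb[b]_a   read b → write _, move L, go to B
B | a_b[b]__a   read b → write _, move L, go to B
B | a_[b]___a   read b → write _, move L, go to B
B | a[_]____a   read _ → write a, move R, go to A
A | aa[_]___a   read _ → write b, move L, go to B
B | a[a]b___a   read a → write _, move R, go to B
B | a_[b]___a   read b → write _, move L, go to B
B | a[_]____a
After 13 steps: state B, head at 1, tape a_____a.

state B, head at 1, tape a_____a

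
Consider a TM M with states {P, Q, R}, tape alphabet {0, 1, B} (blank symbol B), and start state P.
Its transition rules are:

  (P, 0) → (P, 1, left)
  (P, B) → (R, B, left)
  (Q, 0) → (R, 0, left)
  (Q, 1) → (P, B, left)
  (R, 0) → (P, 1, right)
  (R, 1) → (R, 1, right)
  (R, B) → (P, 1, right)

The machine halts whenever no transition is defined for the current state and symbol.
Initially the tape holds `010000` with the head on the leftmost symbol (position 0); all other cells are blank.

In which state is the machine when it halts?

state=P head=0 tape=BB[0]10000   (P,0)→(P,1,left)
state=P head=-1 tape=B[B]110000   (P,B)→(R,B,left)
state=R head=-2 tape=[B]B110000   (R,B)→(P,1,right)
state=P head=-1 tape=1[B]110000   (P,B)→(R,B,left)
state=R head=-2 tape=[1]B110000   (R,1)→(R,1,right)
state=R head=-1 tape=1[B]110000   (R,B)→(P,1,right)
state=P head=0 tape=11[1]10000
No transition is defined for (P, 1); M halts in state P.

P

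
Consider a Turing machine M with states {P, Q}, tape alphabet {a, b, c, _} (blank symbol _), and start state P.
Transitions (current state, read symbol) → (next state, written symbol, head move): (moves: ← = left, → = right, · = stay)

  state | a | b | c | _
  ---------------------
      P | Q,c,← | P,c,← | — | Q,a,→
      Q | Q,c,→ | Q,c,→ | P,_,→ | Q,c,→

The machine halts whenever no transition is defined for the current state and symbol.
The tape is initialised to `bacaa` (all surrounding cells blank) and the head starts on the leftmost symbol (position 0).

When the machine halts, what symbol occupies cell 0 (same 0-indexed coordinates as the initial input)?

P | _[b]acaa   read b → write c, move ←, go to P
P | [_]cacaa   read _ → write a, move →, go to Q
Q | a[c]acaa   read c → write _, move →, go to P
P | a_[a]caa   read a → write c, move ←, go to Q
Q | a[_]ccaa   read _ → write c, move →, go to Q
Q | ac[c]caa   read c → write _, move →, go to P
P | ac_[c]aa
Cell 0 holds c when M halts.

c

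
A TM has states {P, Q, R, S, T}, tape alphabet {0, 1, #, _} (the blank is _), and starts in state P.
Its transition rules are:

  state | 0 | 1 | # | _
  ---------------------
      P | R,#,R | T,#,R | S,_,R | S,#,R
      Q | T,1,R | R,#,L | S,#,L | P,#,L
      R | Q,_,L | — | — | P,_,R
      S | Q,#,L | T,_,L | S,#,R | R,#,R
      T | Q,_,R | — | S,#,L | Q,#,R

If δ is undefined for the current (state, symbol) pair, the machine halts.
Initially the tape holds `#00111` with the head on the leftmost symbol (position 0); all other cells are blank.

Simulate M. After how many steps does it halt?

state=P head=0 tape=_[#]00111   (P,#)→(S,_,R)
state=S head=1 tape=__[0]0111   (S,0)→(Q,#,L)
state=Q head=0 tape=_[_]#0111   (Q,_)→(P,#,L)
state=P head=-1 tape=[_]##0111   (P,_)→(S,#,R)
state=S head=0 tape=#[#]#0111   (S,#)→(S,#,R)
state=S head=1 tape=##[#]0111   (S,#)→(S,#,R)
state=S head=2 tape=###[0]111   (S,0)→(Q,#,L)
state=Q head=1 tape=##[#]#111   (Q,#)→(S,#,L)
state=S head=0 tape=#[#]##111   (S,#)→(S,#,R)
state=S head=1 tape=##[#]#111   (S,#)→(S,#,R)
state=S head=2 tape=###[#]111   (S,#)→(S,#,R)
state=S head=3 tape=####[1]11   (S,1)→(T,_,L)
state=T head=2 tape=###[#]_11   (T,#)→(S,#,L)
state=S head=1 tape=##[#]#_11   (S,#)→(S,#,R)
state=S head=2 tape=###[#]_11   (S,#)→(S,#,R)
state=S head=3 tape=####[_]11   (S,_)→(R,#,R)
state=R head=4 tape=#####[1]1
M halts after 16 transitions.

16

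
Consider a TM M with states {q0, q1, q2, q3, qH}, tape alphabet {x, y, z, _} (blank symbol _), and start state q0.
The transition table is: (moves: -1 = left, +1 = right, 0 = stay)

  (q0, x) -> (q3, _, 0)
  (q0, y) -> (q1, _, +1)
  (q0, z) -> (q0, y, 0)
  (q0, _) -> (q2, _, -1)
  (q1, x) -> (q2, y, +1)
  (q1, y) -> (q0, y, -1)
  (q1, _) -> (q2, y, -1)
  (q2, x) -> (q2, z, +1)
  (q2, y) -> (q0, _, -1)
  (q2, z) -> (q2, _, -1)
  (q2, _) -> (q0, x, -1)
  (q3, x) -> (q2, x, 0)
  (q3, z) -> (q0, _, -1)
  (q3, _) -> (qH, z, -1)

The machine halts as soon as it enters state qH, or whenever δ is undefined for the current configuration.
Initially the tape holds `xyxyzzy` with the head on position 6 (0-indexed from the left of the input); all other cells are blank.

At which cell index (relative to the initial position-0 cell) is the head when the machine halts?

q0 | xyxyzz[y]_   read y → write _, move +1, go to q1
q1 | xyxyzz_[_]   read _ → write y, move -1, go to q2
q2 | xyxyzz[_]y   read _ → write x, move -1, go to q0
q0 | xyxyz[z]xy   read z → write y, move 0, go to q0
q0 | xyxyz[y]xy   read y → write _, move +1, go to q1
q1 | xyxyz_[x]y   read x → write y, move +1, go to q2
q2 | xyxyz_y[y]   read y → write _, move -1, go to q0
q0 | xyxyz_[y]_   read y → write _, move +1, go to q1
q1 | xyxyz__[_]   read _ → write y, move -1, go to q2
q2 | xyxyz_[_]y   read _ → write x, move -1, go to q0
q0 | xyxyz[_]xy   read _ → write _, move -1, go to q2
q2 | xyxy[z]_xy   read z → write _, move -1, go to q2
q2 | xyx[y]__xy   read y → write _, move -1, go to q0
q0 | xy[x]___xy   read x → write _, move 0, go to q3
q3 | xy[_]___xy   read _ → write z, move -1, go to qH
qH | x[y]z___xy
At halt the head is at cell 1.

1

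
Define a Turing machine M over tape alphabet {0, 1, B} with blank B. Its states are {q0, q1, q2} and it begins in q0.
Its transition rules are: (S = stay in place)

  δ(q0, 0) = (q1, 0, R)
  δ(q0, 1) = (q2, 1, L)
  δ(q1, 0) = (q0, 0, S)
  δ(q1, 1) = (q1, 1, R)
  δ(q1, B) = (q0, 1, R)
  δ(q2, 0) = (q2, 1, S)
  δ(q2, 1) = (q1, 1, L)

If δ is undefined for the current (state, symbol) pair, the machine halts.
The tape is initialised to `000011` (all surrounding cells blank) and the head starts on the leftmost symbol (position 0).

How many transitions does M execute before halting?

q0 | [0]00011BB   read 0 → write 0, move R, go to q1
q1 | 0[0]0011BB   read 0 → write 0, move S, go to q0
q0 | 0[0]0011BB   read 0 → write 0, move R, go to q1
q1 | 00[0]011BB   read 0 → write 0, move S, go to q0
q0 | 00[0]011BB   read 0 → write 0, move R, go to q1
q1 | 000[0]11BB   read 0 → write 0, move S, go to q0
q0 | 000[0]11BB   read 0 → write 0, move R, go to q1
q1 | 0000[1]1BB   read 1 → write 1, move R, go to q1
q1 | 00001[1]BB   read 1 → write 1, move R, go to q1
q1 | 000011[B]B   read B → write 1, move R, go to q0
q0 | 0000111[B]
M halts after 10 transitions.

10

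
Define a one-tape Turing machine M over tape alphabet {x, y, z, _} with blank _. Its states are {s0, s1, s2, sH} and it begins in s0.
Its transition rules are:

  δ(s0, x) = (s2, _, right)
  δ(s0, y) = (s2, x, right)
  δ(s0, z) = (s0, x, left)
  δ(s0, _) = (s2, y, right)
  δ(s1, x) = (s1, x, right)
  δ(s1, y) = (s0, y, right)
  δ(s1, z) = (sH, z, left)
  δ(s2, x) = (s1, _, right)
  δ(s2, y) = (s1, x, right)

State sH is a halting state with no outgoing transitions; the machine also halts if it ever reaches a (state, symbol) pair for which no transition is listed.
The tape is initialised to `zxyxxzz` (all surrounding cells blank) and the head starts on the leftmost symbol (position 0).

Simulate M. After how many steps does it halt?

8

state=s0 head=0 tape=_[z]xyxxzz   (s0,z)→(s0,x,left)
state=s0 head=-1 tape=[_]xxyxxzz   (s0,_)→(s2,y,right)
state=s2 head=0 tape=y[x]xyxxzz   (s2,x)→(s1,_,right)
state=s1 head=1 tape=y_[x]yxxzz   (s1,x)→(s1,x,right)
state=s1 head=2 tape=y_x[y]xxzz   (s1,y)→(s0,y,right)
state=s0 head=3 tape=y_xy[x]xzz   (s0,x)→(s2,_,right)
state=s2 head=4 tape=y_xy_[x]zz   (s2,x)→(s1,_,right)
state=s1 head=5 tape=y_xy__[z]z   (s1,z)→(sH,z,left)
state=sH head=4 tape=y_xy_[_]zz
M halts after 8 transitions.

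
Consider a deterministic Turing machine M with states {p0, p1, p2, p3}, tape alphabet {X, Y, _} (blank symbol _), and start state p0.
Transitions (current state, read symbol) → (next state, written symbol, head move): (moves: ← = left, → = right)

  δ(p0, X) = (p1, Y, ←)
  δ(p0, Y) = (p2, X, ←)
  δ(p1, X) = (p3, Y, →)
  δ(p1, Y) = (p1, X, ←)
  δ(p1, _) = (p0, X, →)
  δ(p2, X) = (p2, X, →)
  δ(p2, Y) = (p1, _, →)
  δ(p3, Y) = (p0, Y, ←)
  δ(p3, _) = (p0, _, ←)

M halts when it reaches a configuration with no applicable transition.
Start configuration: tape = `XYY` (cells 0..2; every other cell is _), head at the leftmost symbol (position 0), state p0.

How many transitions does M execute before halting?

p0 | _[X]YY__   read X → write Y, move ←, go to p1
p1 | [_]YYY__   read _ → write X, move →, go to p0
p0 | X[Y]YY__   read Y → write X, move ←, go to p2
p2 | [X]XYY__   read X → write X, move →, go to p2
p2 | X[X]YY__   read X → write X, move →, go to p2
p2 | XX[Y]Y__   read Y → write _, move →, go to p1
p1 | XX_[Y]__   read Y → write X, move ←, go to p1
p1 | XX[_]X__   read _ → write X, move →, go to p0
p0 | XXX[X]__   read X → write Y, move ←, go to p1
p1 | XX[X]Y__   read X → write Y, move →, go to p3
p3 | XXY[Y]__   read Y → write Y, move ←, go to p0
p0 | XX[Y]Y__   read Y → write X, move ←, go to p2
p2 | X[X]XY__   read X → write X, move →, go to p2
p2 | XX[X]Y__   read X → write X, move →, go to p2
p2 | XXX[Y]__   read Y → write _, move →, go to p1
p1 | XXX_[_]_   read _ → write X, move →, go to p0
p0 | XXX_X[_]
M halts after 16 transitions.

16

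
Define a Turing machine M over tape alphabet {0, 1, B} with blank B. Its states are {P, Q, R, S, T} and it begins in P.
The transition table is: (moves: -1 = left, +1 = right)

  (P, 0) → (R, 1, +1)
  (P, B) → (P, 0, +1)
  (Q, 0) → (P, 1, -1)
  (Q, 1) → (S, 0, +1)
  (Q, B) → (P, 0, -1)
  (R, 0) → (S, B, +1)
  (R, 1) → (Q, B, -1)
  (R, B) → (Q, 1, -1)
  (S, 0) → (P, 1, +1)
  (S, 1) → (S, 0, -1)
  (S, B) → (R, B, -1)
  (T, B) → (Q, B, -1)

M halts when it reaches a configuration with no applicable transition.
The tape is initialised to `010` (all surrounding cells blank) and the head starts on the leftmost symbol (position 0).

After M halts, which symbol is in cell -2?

1

P | BBB[0]10   read 0 → write 1, move +1, go to R
R | BBB1[1]0   read 1 → write B, move -1, go to Q
Q | BBB[1]B0   read 1 → write 0, move +1, go to S
S | BBB0[B]0   read B → write B, move -1, go to R
R | BBB[0]B0   read 0 → write B, move +1, go to S
S | BBBB[B]0   read B → write B, move -1, go to R
R | BBB[B]B0   read B → write 1, move -1, go to Q
Q | BB[B]1B0   read B → write 0, move -1, go to P
P | B[B]01B0   read B → write 0, move +1, go to P
P | B0[0]1B0   read 0 → write 1, move +1, go to R
R | B01[1]B0   read 1 → write B, move -1, go to Q
Q | B0[1]BB0   read 1 → write 0, move +1, go to S
S | B00[B]B0   read B → write B, move -1, go to R
R | B0[0]BB0   read 0 → write B, move +1, go to S
S | B0B[B]B0   read B → write B, move -1, go to R
R | B0[B]BB0   read B → write 1, move -1, go to Q
Q | B[0]1BB0   read 0 → write 1, move -1, go to P
P | [B]11BB0   read B → write 0, move +1, go to P
P | 0[1]1BB0
Cell -2 holds 1 when M halts.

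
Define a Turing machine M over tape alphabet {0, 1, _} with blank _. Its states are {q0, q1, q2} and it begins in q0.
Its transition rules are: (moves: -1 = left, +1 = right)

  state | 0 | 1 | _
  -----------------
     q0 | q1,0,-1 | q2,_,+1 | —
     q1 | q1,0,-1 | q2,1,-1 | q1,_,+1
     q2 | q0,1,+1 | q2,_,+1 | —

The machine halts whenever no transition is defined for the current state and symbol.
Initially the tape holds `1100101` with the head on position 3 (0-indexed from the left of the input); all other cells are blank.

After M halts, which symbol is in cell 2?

1

state=q0 head=3 tape=110[0]101   (q0,0)→(q1,0,-1)
state=q1 head=2 tape=11[0]0101   (q1,0)→(q1,0,-1)
state=q1 head=1 tape=1[1]00101   (q1,1)→(q2,1,-1)
state=q2 head=0 tape=[1]100101   (q2,1)→(q2,_,+1)
state=q2 head=1 tape=_[1]00101   (q2,1)→(q2,_,+1)
state=q2 head=2 tape=__[0]0101   (q2,0)→(q0,1,+1)
state=q0 head=3 tape=__1[0]101   (q0,0)→(q1,0,-1)
state=q1 head=2 tape=__[1]0101   (q1,1)→(q2,1,-1)
state=q2 head=1 tape=_[_]10101
Cell 2 holds 1 when M halts.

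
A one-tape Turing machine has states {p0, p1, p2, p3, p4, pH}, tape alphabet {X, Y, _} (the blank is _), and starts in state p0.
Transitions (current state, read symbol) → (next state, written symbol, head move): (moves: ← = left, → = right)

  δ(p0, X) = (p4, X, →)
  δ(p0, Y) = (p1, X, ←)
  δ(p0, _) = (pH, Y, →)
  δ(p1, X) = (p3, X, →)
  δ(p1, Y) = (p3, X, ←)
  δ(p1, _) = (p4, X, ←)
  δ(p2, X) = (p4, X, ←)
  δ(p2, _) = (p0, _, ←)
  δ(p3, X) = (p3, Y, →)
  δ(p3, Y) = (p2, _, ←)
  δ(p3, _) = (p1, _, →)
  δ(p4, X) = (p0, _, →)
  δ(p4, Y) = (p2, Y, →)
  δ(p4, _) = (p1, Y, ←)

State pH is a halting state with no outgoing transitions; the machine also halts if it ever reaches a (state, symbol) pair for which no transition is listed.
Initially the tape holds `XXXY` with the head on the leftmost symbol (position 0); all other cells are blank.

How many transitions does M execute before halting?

p0 | [X]XXY__   read X → write X, move →, go to p4
p4 | X[X]XY__   read X → write _, move →, go to p0
p0 | X_[X]Y__   read X → write X, move →, go to p4
p4 | X_X[Y]__   read Y → write Y, move →, go to p2
p2 | X_XY[_]_   read _ → write _, move ←, go to p0
p0 | X_X[Y]__   read Y → write X, move ←, go to p1
p1 | X_[X]X__   read X → write X, move →, go to p3
p3 | X_X[X]__   read X → write Y, move →, go to p3
p3 | X_XY[_]_   read _ → write _, move →, go to p1
p1 | X_XY_[_]   read _ → write X, move ←, go to p4
p4 | X_XY[_]X   read _ → write Y, move ←, go to p1
p1 | X_X[Y]YX   read Y → write X, move ←, go to p3
p3 | X_[X]XYX   read X → write Y, move →, go to p3
p3 | X_Y[X]YX   read X → write Y, move →, go to p3
p3 | X_YY[Y]X   read Y → write _, move ←, go to p2
p2 | X_Y[Y]_X
M halts after 15 transitions.

15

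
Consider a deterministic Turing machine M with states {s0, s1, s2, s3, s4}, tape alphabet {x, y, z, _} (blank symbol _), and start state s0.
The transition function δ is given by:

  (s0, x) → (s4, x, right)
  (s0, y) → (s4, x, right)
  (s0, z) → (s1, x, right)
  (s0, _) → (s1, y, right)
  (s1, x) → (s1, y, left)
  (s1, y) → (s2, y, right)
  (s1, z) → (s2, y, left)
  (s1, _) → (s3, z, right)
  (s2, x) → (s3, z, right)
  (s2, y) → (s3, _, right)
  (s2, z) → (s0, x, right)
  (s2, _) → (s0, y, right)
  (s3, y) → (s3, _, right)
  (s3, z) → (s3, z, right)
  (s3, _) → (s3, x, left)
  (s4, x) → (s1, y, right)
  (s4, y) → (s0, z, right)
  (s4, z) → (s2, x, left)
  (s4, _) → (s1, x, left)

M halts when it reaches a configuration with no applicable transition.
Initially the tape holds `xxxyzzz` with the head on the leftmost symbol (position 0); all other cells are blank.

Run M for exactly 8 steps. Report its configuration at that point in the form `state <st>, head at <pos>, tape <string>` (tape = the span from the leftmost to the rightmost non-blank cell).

state s3, head at 6, tape xy__zzz

s0 | [x]xxyzzz   read x → write x, move right, go to s4
s4 | x[x]xyzzz   read x → write y, move right, go to s1
s1 | xy[x]yzzz   read x → write y, move left, go to s1
s1 | x[y]yyzzz   read y → write y, move right, go to s2
s2 | xy[y]yzzz   read y → write _, move right, go to s3
s3 | xy_[y]zzz   read y → write _, move right, go to s3
s3 | xy__[z]zz   read z → write z, move right, go to s3
s3 | xy__z[z]z   read z → write z, move right, go to s3
s3 | xy__zz[z]
After 8 steps: state s3, head at 6, tape xy__zzz.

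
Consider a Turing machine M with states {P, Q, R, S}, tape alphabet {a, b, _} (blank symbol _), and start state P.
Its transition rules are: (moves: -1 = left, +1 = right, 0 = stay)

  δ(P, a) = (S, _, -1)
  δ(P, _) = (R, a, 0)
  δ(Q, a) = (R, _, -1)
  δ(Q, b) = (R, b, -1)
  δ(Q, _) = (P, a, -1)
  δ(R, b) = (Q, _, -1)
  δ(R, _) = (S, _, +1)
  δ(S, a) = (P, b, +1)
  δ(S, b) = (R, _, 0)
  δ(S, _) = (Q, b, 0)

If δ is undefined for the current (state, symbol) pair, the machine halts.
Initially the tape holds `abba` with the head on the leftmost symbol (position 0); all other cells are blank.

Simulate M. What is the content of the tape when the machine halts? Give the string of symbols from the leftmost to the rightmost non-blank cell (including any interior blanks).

ba

state=P head=0 tape=__[a]bba_   (P,a)→(S,_,-1)
state=S head=-1 tape=_[_]_bba_   (S,_)→(Q,b,0)
state=Q head=-1 tape=_[b]_bba_   (Q,b)→(R,b,-1)
state=R head=-2 tape=[_]b_bba_   (R,_)→(S,_,+1)
state=S head=-1 tape=_[b]_bba_   (S,b)→(R,_,0)
state=R head=-1 tape=_[_]_bba_   (R,_)→(S,_,+1)
state=S head=0 tape=__[_]bba_   (S,_)→(Q,b,0)
state=Q head=0 tape=__[b]bba_   (Q,b)→(R,b,-1)
state=R head=-1 tape=_[_]bbba_   (R,_)→(S,_,+1)
state=S head=0 tape=__[b]bba_   (S,b)→(R,_,0)
state=R head=0 tape=__[_]bba_   (R,_)→(S,_,+1)
state=S head=1 tape=___[b]ba_   (S,b)→(R,_,0)
state=R head=1 tape=___[_]ba_   (R,_)→(S,_,+1)
state=S head=2 tape=____[b]a_   (S,b)→(R,_,0)
state=R head=2 tape=____[_]a_   (R,_)→(S,_,+1)
state=S head=3 tape=_____[a]_   (S,a)→(P,b,+1)
state=P head=4 tape=_____b[_]   (P,_)→(R,a,0)
state=R head=4 tape=_____b[a]
The non-blank tape span at halt is ba.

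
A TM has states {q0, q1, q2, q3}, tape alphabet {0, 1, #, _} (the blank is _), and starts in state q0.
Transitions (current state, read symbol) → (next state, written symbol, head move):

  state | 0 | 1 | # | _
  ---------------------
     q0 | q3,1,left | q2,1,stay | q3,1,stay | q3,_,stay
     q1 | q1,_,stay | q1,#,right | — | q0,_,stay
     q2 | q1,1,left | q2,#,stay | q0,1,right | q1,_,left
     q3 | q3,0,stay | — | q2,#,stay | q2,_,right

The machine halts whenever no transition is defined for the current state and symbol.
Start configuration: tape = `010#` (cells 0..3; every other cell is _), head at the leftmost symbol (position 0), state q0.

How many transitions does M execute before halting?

8

q0 | _[0]10#   read 0 → write 1, move left, go to q3
q3 | [_]110#   read _ → write _, move right, go to q2
q2 | _[1]10#   read 1 → write #, move stay, go to q2
q2 | _[#]10#   read # → write 1, move right, go to q0
q0 | _1[1]0#   read 1 → write 1, move stay, go to q2
q2 | _1[1]0#   read 1 → write #, move stay, go to q2
q2 | _1[#]0#   read # → write 1, move right, go to q0
q0 | _11[0]#   read 0 → write 1, move left, go to q3
q3 | _1[1]1#
M halts after 8 transitions.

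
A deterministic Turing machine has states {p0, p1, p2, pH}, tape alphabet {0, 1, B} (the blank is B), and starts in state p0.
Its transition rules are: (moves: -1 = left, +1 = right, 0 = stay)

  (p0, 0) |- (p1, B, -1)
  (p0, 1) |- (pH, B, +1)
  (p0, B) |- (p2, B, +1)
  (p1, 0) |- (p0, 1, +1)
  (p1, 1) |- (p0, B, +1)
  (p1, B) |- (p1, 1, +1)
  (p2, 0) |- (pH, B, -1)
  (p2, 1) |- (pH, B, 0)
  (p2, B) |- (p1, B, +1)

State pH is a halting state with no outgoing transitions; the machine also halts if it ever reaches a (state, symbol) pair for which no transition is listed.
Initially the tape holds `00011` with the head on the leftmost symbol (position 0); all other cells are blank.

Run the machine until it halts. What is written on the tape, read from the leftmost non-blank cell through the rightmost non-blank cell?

11BBB1

p0 | B[0]0011   read 0 → write B, move -1, go to p1
p1 | [B]B0011   read B → write 1, move +1, go to p1
p1 | 1[B]0011   read B → write 1, move +1, go to p1
p1 | 11[0]011   read 0 → write 1, move +1, go to p0
p0 | 111[0]11   read 0 → write B, move -1, go to p1
p1 | 11[1]B11   read 1 → write B, move +1, go to p0
p0 | 11B[B]11   read B → write B, move +1, go to p2
p2 | 11BB[1]1   read 1 → write B, move 0, go to pH
pH | 11BB[B]1
The non-blank tape span at halt is 11BBB1.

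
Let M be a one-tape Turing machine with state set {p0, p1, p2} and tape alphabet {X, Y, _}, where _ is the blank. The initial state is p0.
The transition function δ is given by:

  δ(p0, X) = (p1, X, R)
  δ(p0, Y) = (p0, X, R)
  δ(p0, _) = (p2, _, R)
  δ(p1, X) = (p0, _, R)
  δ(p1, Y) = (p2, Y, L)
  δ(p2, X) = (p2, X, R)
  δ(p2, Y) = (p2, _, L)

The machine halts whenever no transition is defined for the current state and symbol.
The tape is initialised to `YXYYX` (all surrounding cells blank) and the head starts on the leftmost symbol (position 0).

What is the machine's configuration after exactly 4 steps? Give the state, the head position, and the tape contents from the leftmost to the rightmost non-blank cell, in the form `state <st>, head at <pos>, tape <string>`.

state=p0 head=0 tape=[Y]XYYX   (p0,Y)→(p0,X,R)
state=p0 head=1 tape=X[X]YYX   (p0,X)→(p1,X,R)
state=p1 head=2 tape=XX[Y]YX   (p1,Y)→(p2,Y,L)
state=p2 head=1 tape=X[X]YYX   (p2,X)→(p2,X,R)
state=p2 head=2 tape=XX[Y]YX
After 4 steps: state p2, head at 2, tape XXYYX.

state p2, head at 2, tape XXYYX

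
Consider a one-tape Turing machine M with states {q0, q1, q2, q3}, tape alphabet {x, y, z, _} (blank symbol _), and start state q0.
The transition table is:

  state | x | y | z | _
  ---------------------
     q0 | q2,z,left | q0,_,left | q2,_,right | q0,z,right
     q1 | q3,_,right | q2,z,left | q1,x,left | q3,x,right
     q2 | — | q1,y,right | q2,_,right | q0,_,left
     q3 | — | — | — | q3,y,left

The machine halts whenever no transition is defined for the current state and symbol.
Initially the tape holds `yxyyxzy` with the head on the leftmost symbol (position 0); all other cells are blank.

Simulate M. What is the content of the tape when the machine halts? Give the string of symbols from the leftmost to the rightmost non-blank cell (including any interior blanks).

zzz_xxzy

q0 | _[y]xyyxzy   read y → write _, move left, go to q0
q0 | [_]_xyyxzy   read _ → write z, move right, go to q0
q0 | z[_]xyyxzy   read _ → write z, move right, go to q0
q0 | zz[x]yyxzy   read x → write z, move left, go to q2
q2 | z[z]zyyxzy   read z → write _, move right, go to q2
q2 | z_[z]yyxzy   read z → write _, move right, go to q2
q2 | z__[y]yxzy   read y → write y, move right, go to q1
q1 | z__y[y]xzy   read y → write z, move left, go to q2
q2 | z__[y]zxzy   read y → write y, move right, go to q1
q1 | z__y[z]xzy   read z → write x, move left, go to q1
q1 | z__[y]xxzy   read y → write z, move left, go to q2
q2 | z_[_]zxxzy   read _ → write _, move left, go to q0
q0 | z[_]_zxxzy   read _ → write z, move right, go to q0
q0 | zz[_]zxxzy   read _ → write z, move right, go to q0
q0 | zzz[z]xxzy   read z → write _, move right, go to q2
q2 | zzz_[x]xzy
The non-blank tape span at halt is zzz_xxzy.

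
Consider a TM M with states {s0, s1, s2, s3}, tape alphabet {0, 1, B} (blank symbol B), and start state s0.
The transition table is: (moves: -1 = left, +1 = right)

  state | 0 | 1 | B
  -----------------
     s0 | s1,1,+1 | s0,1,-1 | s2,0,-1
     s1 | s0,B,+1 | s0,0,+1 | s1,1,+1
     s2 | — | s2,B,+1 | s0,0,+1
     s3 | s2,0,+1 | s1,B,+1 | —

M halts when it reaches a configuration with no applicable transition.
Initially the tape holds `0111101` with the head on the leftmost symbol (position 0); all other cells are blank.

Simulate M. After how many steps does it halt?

s0 | [0]111101B   read 0 → write 1, move +1, go to s1
s1 | 1[1]11101B   read 1 → write 0, move +1, go to s0
s0 | 10[1]1101B   read 1 → write 1, move -1, go to s0
s0 | 1[0]11101B   read 0 → write 1, move +1, go to s1
s1 | 11[1]1101B   read 1 → write 0, move +1, go to s0
s0 | 110[1]101B   read 1 → write 1, move -1, go to s0
s0 | 11[0]1101B   read 0 → write 1, move +1, go to s1
s1 | 111[1]101B   read 1 → write 0, move +1, go to s0
s0 | 1110[1]01B   read 1 → write 1, move -1, go to s0
s0 | 111[0]101B   read 0 → write 1, move +1, go to s1
s1 | 1111[1]01B   read 1 → write 0, move +1, go to s0
s0 | 11110[0]1B   read 0 → write 1, move +1, go to s1
s1 | 111101[1]B   read 1 → write 0, move +1, go to s0
s0 | 1111010[B]   read B → write 0, move -1, go to s2
s2 | 111101[0]0
M halts after 14 transitions.

14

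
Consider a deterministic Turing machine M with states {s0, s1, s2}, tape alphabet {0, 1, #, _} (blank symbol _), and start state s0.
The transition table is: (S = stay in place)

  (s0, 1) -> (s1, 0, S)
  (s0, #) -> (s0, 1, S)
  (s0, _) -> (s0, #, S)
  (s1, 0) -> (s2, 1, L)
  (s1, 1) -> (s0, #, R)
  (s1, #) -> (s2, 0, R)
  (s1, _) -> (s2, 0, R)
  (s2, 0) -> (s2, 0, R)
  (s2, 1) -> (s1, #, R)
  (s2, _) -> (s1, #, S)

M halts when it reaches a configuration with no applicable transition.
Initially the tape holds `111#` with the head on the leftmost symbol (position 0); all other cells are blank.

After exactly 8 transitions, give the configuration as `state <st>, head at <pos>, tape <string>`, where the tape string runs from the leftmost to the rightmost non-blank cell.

state=s0 head=0 tape=_[1]11#   (s0,1)→(s1,0,S)
state=s1 head=0 tape=_[0]11#   (s1,0)→(s2,1,L)
state=s2 head=-1 tape=[_]111#   (s2,_)→(s1,#,S)
state=s1 head=-1 tape=[#]111#   (s1,#)→(s2,0,R)
state=s2 head=0 tape=0[1]11#   (s2,1)→(s1,#,R)
state=s1 head=1 tape=0#[1]1#   (s1,1)→(s0,#,R)
state=s0 head=2 tape=0##[1]#   (s0,1)→(s1,0,S)
state=s1 head=2 tape=0##[0]#   (s1,0)→(s2,1,L)
state=s2 head=1 tape=0#[#]1#
After 8 steps: state s2, head at 1, tape 0##1#.

state s2, head at 1, tape 0##1#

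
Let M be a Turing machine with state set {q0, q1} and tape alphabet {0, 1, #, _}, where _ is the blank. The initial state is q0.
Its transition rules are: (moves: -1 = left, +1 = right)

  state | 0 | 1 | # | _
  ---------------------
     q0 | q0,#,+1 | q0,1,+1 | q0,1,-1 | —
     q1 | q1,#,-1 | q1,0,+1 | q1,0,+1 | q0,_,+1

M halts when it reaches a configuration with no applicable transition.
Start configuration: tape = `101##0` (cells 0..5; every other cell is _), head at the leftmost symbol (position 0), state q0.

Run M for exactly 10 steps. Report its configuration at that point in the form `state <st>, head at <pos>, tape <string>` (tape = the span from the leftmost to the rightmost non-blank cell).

state=q0 head=0 tape=[1]01##0_   (q0,1)→(q0,1,+1)
state=q0 head=1 tape=1[0]1##0_   (q0,0)→(q0,#,+1)
state=q0 head=2 tape=1#[1]##0_   (q0,1)→(q0,1,+1)
state=q0 head=3 tape=1#1[#]#0_   (q0,#)→(q0,1,-1)
state=q0 head=2 tape=1#[1]1#0_   (q0,1)→(q0,1,+1)
state=q0 head=3 tape=1#1[1]#0_   (q0,1)→(q0,1,+1)
state=q0 head=4 tape=1#11[#]0_   (q0,#)→(q0,1,-1)
state=q0 head=3 tape=1#1[1]10_   (q0,1)→(q0,1,+1)
state=q0 head=4 tape=1#11[1]0_   (q0,1)→(q0,1,+1)
state=q0 head=5 tape=1#111[0]_   (q0,0)→(q0,#,+1)
state=q0 head=6 tape=1#111#[_]
After 10 steps: state q0, head at 6, tape 1#111#.

state q0, head at 6, tape 1#111#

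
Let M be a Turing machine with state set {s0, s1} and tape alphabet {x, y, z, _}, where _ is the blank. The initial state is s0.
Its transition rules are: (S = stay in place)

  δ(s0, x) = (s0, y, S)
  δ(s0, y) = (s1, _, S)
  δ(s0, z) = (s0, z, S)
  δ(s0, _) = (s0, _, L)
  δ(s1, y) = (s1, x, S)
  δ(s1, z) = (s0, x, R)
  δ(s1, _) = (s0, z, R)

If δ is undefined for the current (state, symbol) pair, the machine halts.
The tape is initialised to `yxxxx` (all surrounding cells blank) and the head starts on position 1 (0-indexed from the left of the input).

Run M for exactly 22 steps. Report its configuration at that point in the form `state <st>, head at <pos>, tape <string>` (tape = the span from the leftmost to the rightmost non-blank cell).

state=s0 head=1 tape=y[x]xxx_   (s0,x)→(s0,y,S)
state=s0 head=1 tape=y[y]xxx_   (s0,y)→(s1,_,S)
state=s1 head=1 tape=y[_]xxx_   (s1,_)→(s0,z,R)
state=s0 head=2 tape=yz[x]xx_   (s0,x)→(s0,y,S)
state=s0 head=2 tape=yz[y]xx_   (s0,y)→(s1,_,S)
state=s1 head=2 tape=yz[_]xx_   (s1,_)→(s0,z,R)
state=s0 head=3 tape=yzz[x]x_   (s0,x)→(s0,y,S)
state=s0 head=3 tape=yzz[y]x_   (s0,y)→(s1,_,S)
state=s1 head=3 tape=yzz[_]x_   (s1,_)→(s0,z,R)
state=s0 head=4 tape=yzzz[x]_   (s0,x)→(s0,y,S)
state=s0 head=4 tape=yzzz[y]_   (s0,y)→(s1,_,S)
state=s1 head=4 tape=yzzz[_]_   (s1,_)→(s0,z,R)
state=s0 head=5 tape=yzzzz[_]   (s0,_)→(s0,_,L)
state=s0 head=4 tape=yzzz[z]_   (s0,z)→(s0,z,S)
state=s0 head=4 tape=yzzz[z]_   (s0,z)→(s0,z,S)
state=s0 head=4 tape=yzzz[z]_   (s0,z)→(s0,z,S)
state=s0 head=4 tape=yzzz[z]_   (s0,z)→(s0,z,S)
state=s0 head=4 tape=yzzz[z]_   (s0,z)→(s0,z,S)
state=s0 head=4 tape=yzzz[z]_   (s0,z)→(s0,z,S)
state=s0 head=4 tape=yzzz[z]_   (s0,z)→(s0,z,S)
state=s0 head=4 tape=yzzz[z]_   (s0,z)→(s0,z,S)
state=s0 head=4 tape=yzzz[z]_   (s0,z)→(s0,z,S)
state=s0 head=4 tape=yzzz[z]_
After 22 steps: state s0, head at 4, tape yzzzz.

state s0, head at 4, tape yzzzz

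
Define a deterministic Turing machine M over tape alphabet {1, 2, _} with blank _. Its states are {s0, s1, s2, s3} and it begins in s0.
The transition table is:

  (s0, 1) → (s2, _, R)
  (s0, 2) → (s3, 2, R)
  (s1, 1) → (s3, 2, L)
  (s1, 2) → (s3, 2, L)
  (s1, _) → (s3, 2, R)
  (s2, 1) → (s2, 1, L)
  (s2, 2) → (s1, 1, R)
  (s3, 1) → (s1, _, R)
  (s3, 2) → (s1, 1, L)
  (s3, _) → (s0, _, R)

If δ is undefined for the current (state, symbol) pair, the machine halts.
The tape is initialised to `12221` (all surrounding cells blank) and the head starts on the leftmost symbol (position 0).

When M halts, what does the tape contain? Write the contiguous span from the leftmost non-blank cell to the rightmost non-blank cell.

2_2

s0 | [1]2221__   read 1 → write _, move R, go to s2
s2 | _[2]221__   read 2 → write 1, move R, go to s1
s1 | _1[2]21__   read 2 → write 2, move L, go to s3
s3 | _[1]221__   read 1 → write _, move R, go to s1
s1 | __[2]21__   read 2 → write 2, move L, go to s3
s3 | _[_]221__   read _ → write _, move R, go to s0
s0 | __[2]21__   read 2 → write 2, move R, go to s3
s3 | __2[2]1__   read 2 → write 1, move L, go to s1
s1 | __[2]11__   read 2 → write 2, move L, go to s3
s3 | _[_]211__   read _ → write _, move R, go to s0
s0 | __[2]11__   read 2 → write 2, move R, go to s3
s3 | __2[1]1__   read 1 → write _, move R, go to s1
s1 | __2_[1]__   read 1 → write 2, move L, go to s3
s3 | __2[_]2__   read _ → write _, move R, go to s0
s0 | __2_[2]__   read 2 → write 2, move R, go to s3
s3 | __2_2[_]_   read _ → write _, move R, go to s0
s0 | __2_2_[_]
The non-blank tape span at halt is 2_2.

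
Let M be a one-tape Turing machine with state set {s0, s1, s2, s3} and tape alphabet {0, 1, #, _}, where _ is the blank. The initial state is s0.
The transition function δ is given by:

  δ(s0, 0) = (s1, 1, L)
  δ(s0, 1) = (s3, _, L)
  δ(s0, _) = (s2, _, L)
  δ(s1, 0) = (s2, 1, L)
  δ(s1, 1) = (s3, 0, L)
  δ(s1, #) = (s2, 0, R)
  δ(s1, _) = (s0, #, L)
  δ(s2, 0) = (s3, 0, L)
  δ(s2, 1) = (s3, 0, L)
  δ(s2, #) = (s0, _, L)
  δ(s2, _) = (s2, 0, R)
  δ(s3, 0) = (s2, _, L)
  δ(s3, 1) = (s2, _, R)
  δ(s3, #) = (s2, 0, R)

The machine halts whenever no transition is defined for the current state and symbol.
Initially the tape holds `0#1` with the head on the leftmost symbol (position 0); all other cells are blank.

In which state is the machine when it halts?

s3

state=s0 head=0 tape=______[0]#1   (s0,0)→(s1,1,L)
state=s1 head=-1 tape=_____[_]1#1   (s1,_)→(s0,#,L)
state=s0 head=-2 tape=____[_]#1#1   (s0,_)→(s2,_,L)
state=s2 head=-3 tape=___[_]_#1#1   (s2,_)→(s2,0,R)
state=s2 head=-2 tape=___0[_]#1#1   (s2,_)→(s2,0,R)
state=s2 head=-1 tape=___00[#]1#1   (s2,#)→(s0,_,L)
state=s0 head=-2 tape=___0[0]_1#1   (s0,0)→(s1,1,L)
state=s1 head=-3 tape=___[0]1_1#1   (s1,0)→(s2,1,L)
state=s2 head=-4 tape=__[_]11_1#1   (s2,_)→(s2,0,R)
state=s2 head=-3 tape=__0[1]1_1#1   (s2,1)→(s3,0,L)
state=s3 head=-4 tape=__[0]01_1#1   (s3,0)→(s2,_,L)
state=s2 head=-5 tape=_[_]_01_1#1   (s2,_)→(s2,0,R)
state=s2 head=-4 tape=_0[_]01_1#1   (s2,_)→(s2,0,R)
state=s2 head=-3 tape=_00[0]1_1#1   (s2,0)→(s3,0,L)
state=s3 head=-4 tape=_0[0]01_1#1   (s3,0)→(s2,_,L)
state=s2 head=-5 tape=_[0]_01_1#1   (s2,0)→(s3,0,L)
state=s3 head=-6 tape=[_]0_01_1#1
No transition is defined for (s3, _); M halts in state s3.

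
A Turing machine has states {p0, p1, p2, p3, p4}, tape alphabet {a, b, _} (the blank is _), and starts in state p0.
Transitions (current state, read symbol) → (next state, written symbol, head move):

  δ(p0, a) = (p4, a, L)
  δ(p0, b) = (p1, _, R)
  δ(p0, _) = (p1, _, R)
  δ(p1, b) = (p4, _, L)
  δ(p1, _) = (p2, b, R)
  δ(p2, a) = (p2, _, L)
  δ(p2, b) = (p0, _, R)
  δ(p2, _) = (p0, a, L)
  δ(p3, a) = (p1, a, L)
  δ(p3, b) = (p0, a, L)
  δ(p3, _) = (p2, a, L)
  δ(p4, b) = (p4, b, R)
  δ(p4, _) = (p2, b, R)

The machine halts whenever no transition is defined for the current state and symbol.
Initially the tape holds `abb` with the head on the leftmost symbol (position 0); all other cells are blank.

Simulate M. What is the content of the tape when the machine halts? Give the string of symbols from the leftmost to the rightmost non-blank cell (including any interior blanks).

ab

state=p0 head=0 tape=_[a]bb   (p0,a)→(p4,a,L)
state=p4 head=-1 tape=[_]abb   (p4,_)→(p2,b,R)
state=p2 head=0 tape=b[a]bb   (p2,a)→(p2,_,L)
state=p2 head=-1 tape=[b]_bb   (p2,b)→(p0,_,R)
state=p0 head=0 tape=_[_]bb   (p0,_)→(p1,_,R)
state=p1 head=1 tape=__[b]b   (p1,b)→(p4,_,L)
state=p4 head=0 tape=_[_]_b   (p4,_)→(p2,b,R)
state=p2 head=1 tape=_b[_]b   (p2,_)→(p0,a,L)
state=p0 head=0 tape=_[b]ab   (p0,b)→(p1,_,R)
state=p1 head=1 tape=__[a]b
The non-blank tape span at halt is ab.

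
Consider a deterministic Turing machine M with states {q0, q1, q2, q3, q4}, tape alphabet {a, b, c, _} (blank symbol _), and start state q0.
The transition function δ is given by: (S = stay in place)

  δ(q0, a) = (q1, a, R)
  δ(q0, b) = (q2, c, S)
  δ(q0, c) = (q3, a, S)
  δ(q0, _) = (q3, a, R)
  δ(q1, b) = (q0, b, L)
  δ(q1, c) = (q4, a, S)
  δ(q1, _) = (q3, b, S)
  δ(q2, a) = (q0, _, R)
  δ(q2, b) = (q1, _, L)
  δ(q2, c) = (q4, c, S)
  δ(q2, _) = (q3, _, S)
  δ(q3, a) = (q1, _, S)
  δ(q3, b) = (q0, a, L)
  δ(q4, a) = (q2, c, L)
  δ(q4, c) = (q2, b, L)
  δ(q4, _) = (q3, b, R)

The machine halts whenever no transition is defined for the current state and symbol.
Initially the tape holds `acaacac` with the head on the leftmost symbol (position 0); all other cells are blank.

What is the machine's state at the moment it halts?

q0 | [a]caacac   read a → write a, move R, go to q1
q1 | a[c]aacac   read c → write a, move S, go to q4
q4 | a[a]aacac   read a → write c, move L, go to q2
q2 | [a]caacac   read a → write _, move R, go to q0
q0 | _[c]aacac   read c → write a, move S, go to q3
q3 | _[a]aacac   read a → write _, move S, go to q1
q1 | _[_]aacac   read _ → write b, move S, go to q3
q3 | _[b]aacac   read b → write a, move L, go to q0
q0 | [_]aaacac   read _ → write a, move R, go to q3
q3 | a[a]aacac   read a → write _, move S, go to q1
q1 | a[_]aacac   read _ → write b, move S, go to q3
q3 | a[b]aacac   read b → write a, move L, go to q0
q0 | [a]aaacac   read a → write a, move R, go to q1
q1 | a[a]aacac
No transition is defined for (q1, a); M halts in state q1.

q1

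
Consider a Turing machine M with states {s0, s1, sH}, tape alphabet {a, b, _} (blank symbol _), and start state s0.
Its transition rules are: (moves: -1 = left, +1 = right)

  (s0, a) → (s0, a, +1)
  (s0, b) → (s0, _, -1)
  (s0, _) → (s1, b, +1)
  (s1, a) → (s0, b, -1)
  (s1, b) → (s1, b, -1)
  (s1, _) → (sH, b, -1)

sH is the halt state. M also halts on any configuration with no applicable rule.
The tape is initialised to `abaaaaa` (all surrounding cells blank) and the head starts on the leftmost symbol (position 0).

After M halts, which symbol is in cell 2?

b

state=s0 head=0 tape=___[a]baaaaa   (s0,a)→(s0,a,+1)
state=s0 head=1 tape=___a[b]aaaaa   (s0,b)→(s0,_,-1)
state=s0 head=0 tape=___[a]_aaaaa   (s0,a)→(s0,a,+1)
state=s0 head=1 tape=___a[_]aaaaa   (s0,_)→(s1,b,+1)
state=s1 head=2 tape=___ab[a]aaaa   (s1,a)→(s0,b,-1)
state=s0 head=1 tape=___a[b]baaaa   (s0,b)→(s0,_,-1)
state=s0 head=0 tape=___[a]_baaaa   (s0,a)→(s0,a,+1)
state=s0 head=1 tape=___a[_]baaaa   (s0,_)→(s1,b,+1)
state=s1 head=2 tape=___ab[b]aaaa   (s1,b)→(s1,b,-1)
state=s1 head=1 tape=___a[b]baaaa   (s1,b)→(s1,b,-1)
state=s1 head=0 tape=___[a]bbaaaa   (s1,a)→(s0,b,-1)
state=s0 head=-1 tape=__[_]bbbaaaa   (s0,_)→(s1,b,+1)
state=s1 head=0 tape=__b[b]bbaaaa   (s1,b)→(s1,b,-1)
state=s1 head=-1 tape=__[b]bbbaaaa   (s1,b)→(s1,b,-1)
state=s1 head=-2 tape=_[_]bbbbaaaa   (s1,_)→(sH,b,-1)
state=sH head=-3 tape=[_]bbbbbaaaa
Cell 2 holds b when M halts.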